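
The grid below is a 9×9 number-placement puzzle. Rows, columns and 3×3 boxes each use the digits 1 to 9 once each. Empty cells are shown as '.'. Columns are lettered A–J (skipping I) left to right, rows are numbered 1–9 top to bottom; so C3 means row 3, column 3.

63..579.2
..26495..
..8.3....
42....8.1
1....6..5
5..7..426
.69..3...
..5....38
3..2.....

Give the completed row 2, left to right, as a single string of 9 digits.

712649583

A2 = 7: row 2 has {2,4,5,6,9}; col 1 has {1,3,4,5,6}; box has {2,3,6,8} → only 7 remains.
B2 = 1: row 2 has {2,4,5,6,7,9}; col 2 has {2,3,6}; box has {2,3,6,7,8} → only 1 remains.
H2 = 8: row 2 has {1,2,4,5,6,7,9}; col 8 has {2,3}; box has {2,5,9} → only 8 remains.
J2 = 3: row 2 has {1,2,4,5,6,7,8,9}; col 9 has {1,2,5,6,8}; box has {2,5,8,9} → only 3 remains.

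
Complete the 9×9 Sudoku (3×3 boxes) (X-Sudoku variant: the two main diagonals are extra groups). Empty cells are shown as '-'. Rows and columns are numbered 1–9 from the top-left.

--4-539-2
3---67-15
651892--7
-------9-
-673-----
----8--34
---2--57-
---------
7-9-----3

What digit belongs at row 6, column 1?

row 1, column 1 = 8: row 1 has {2,3,4,5,9}; col 1 has {3,6,7}; box has {1,3,4,5,6}; main diagonal has {1,3,5} → only 8 remains.
row 1, column 2 = 7: row 1 has {2,3,4,5,8,9}; col 2 has {5,6}; box has {1,3,4,5,6,8} → only 7 remains.
row 1, column 4 = 1: row 1 has {2,3,4,5,7,8,9}; col 4 has {2,3,8}; box has {2,3,5,6,7,8,9} → only 1 remains.
row 1, column 8 = 6: row 1 has {1,2,3,4,5,7,8,9}; col 8 has {1,3,7,9}; box has {1,2,5,7,9} → only 6 remains.
row 2, column 3 = 2: row 2 has {1,3,5,6,7}; col 3 has {1,4,7,9}; box has {1,3,4,5,6,7,8} → only 2 remains.
row 2, column 4 = 4: row 2 has {1,2,3,5,6,7}; col 4 has {1,2,3,8}; box has {1,2,3,5,6,7,8,9} → only 4 remains.
row 2, column 7 = 8: row 2 has {1,2,3,4,5,6,7}; col 7 has {5,9}; box has {1,2,5,6,7,9} → only 8 remains.
row 3, column 8 = 4: row 3 has {1,2,5,6,7,8,9}; col 8 has {1,3,6,7,9}; box has {1,2,5,6,7,8,9} → only 4 remains.
row 5, column 5 = 4: row 5 has {3,6,7}; col 5 has {5,6,8,9}; box has {3,8}; main diagonal has {1,3,5,8}; anti-diagonal has {1,2,7} → only 4 remains.
row 6, column 3 = 5: row 6 has {3,4,8}; col 3 has {1,2,4,7,9}; box has {6,7} → only 5 remains.
row 8, column 8 = 2: row 8 has {}; col 8 has {1,3,4,6,7,9}; box has {3,5,7}; main diagonal has {1,3,4,5,8} → only 2 remains.
row 9, column 5 = 1: row 9 has {3,7,9}; col 5 has {4,5,6,8,9}; box has {2} → only 1 remains.
row 9, column 8 = 8: row 9 has {1,3,7,9}; col 8 has {1,2,3,4,6,7,9}; box has {2,3,5,7} → only 8 remains.
row 2, column 2 = 9: row 2 has {1,2,3,4,5,6,7,8}; col 2 has {5,6,7}; box has {1,2,3,4,5,6,7,8}; main diagonal has {1,2,3,4,5,8} → only 9 remains.
row 3, column 7 = 3: row 3 has {1,2,4,5,6,7,8,9}; col 7 has {5,8,9}; box has {1,2,4,5,6,7,8,9}; anti-diagonal has {1,2,4,7} → only 3 remains.
row 5, column 8 = 5: row 5 has {3,4,6,7}; col 8 has {1,2,3,4,6,7,8,9}; box has {3,4,9} → only 5 remains.
row 6, column 6 = 6: row 6 has {3,4,5,8}; col 6 has {2,3,7}; box has {3,4,8}; main diagonal has {1,2,3,4,5,8,9} → only 6 remains.
row 7, column 5 = 3: row 7 has {2,5,7}; col 5 has {1,4,5,6,8,9}; box has {1,2} → only 3 remains.
row 8, column 2 = 8: row 8 has {2}; col 2 has {5,6,7,9}; box has {7,9}; anti-diagonal has {1,2,3,4,7} → only 8 remains.
row 8, column 5 = 7: row 8 has {2,8}; col 5 has {1,3,4,5,6,8,9}; box has {1,2,3} → only 7 remains.
row 4, column 4 = 7: row 4 has {9}; col 4 has {1,2,3,4,8}; box has {3,4,6,8}; main diagonal has {1,2,3,4,5,6,8,9} → only 7 remains.
row 4, column 5 = 2: row 4 has {7,9}; col 5 has {1,3,4,5,6,7,8,9}; box has {3,4,6,7,8} → only 2 remains.
row 4, column 6 = 5: row 4 has {2,7,9}; col 6 has {2,3,6,7}; box has {2,3,4,6,7,8}; anti-diagonal has {1,2,3,4,7,8} → only 5 remains.
row 6, column 4 = 9: row 6 has {3,4,5,6,8}; col 4 has {1,2,3,4,7,8}; box has {2,3,4,5,6,7,8}; anti-diagonal has {1,2,3,4,5,7,8} → only 9 remains.
row 7, column 3 = 6: row 7 has {2,3,5,7}; col 3 has {1,2,4,5,7,9}; box has {7,8,9}; anti-diagonal has {1,2,3,4,5,7,8,9} → only 6 remains.
row 8, column 3 = 3: row 8 has {2,7,8}; col 3 has {1,2,4,5,6,7,9}; box has {6,7,8,9} → only 3 remains.
row 9, column 6 = 4: row 9 has {1,3,7,8,9}; col 6 has {2,3,5,6,7}; box has {1,2,3,7} → only 4 remains.
row 9, column 7 = 6: row 9 has {1,3,4,7,8,9}; col 7 has {3,5,8,9}; box has {2,3,5,7,8} → only 6 remains.
row 4, column 3 = 8: row 4 has {2,5,7,9}; col 3 has {1,2,3,4,5,6,7,9}; box has {5,6,7} → only 8 remains.
row 4, column 7 = 1: row 4 has {2,5,7,8,9}; col 7 has {3,5,6,8,9}; box has {3,4,5,9} → only 1 remains.
row 4, column 9 = 6: row 4 has {1,2,5,7,8,9}; col 9 has {2,3,4,5,7}; box has {1,3,4,5,9} → only 6 remains.
row 5, column 6 = 1: row 5 has {3,4,5,6,7}; col 6 has {2,3,4,5,6,7}; box has {2,3,4,5,6,7,8,9} → only 1 remains.
row 5, column 7 = 2: row 5 has {1,3,4,5,6,7}; col 7 has {1,3,5,6,8,9}; box has {1,3,4,5,6,9} → only 2 remains.
row 5, column 9 = 8: row 5 has {1,2,3,4,5,6,7}; col 9 has {2,3,4,5,6,7}; box has {1,2,3,4,5,6,9} → only 8 remains.
row 6, column 7 = 7: row 6 has {3,4,5,6,8,9}; col 7 has {1,2,3,5,6,8,9}; box has {1,2,3,4,5,6,8,9} → only 7 remains.
row 8, column 6 = 9: row 8 has {2,3,7,8}; col 6 has {1,2,3,4,5,6,7}; box has {1,2,3,4,7} → only 9 remains.
row 8, column 7 = 4: row 8 has {2,3,7,8,9}; col 7 has {1,2,3,5,6,7,8,9}; box has {2,3,5,6,7,8} → only 4 remains.
row 8, column 9 = 1: row 8 has {2,3,4,7,8,9}; col 9 has {2,3,4,5,6,7,8}; box has {2,3,4,5,6,7,8} → only 1 remains.
row 9, column 2 = 2: row 9 has {1,3,4,6,7,8,9}; col 2 has {5,6,7,8,9}; box has {3,6,7,8,9} → only 2 remains.
row 9, column 4 = 5: row 9 has {1,2,3,4,6,7,8,9}; col 4 has {1,2,3,4,7,8,9}; box has {1,2,3,4,7,9} → only 5 remains.
row 4, column 1 = 4: row 4 has {1,2,5,6,7,8,9}; col 1 has {3,6,7,8}; box has {5,6,7,8} → only 4 remains.
row 4, column 2 = 3: row 4 has {1,2,4,5,6,7,8,9}; col 2 has {2,5,6,7,8,9}; box has {4,5,6,7,8} → only 3 remains.
row 5, column 1 = 9: row 5 has {1,2,3,4,5,6,7,8}; col 1 has {3,4,6,7,8}; box has {3,4,5,6,7,8} → only 9 remains.
row 6, column 2 = 1: row 6 has {3,4,5,6,7,8,9}; col 2 has {2,3,5,6,7,8,9}; box has {3,4,5,6,7,8,9} → only 1 remains.
row 7, column 1 = 1: row 7 has {2,3,5,6,7}; col 1 has {3,4,6,7,8,9}; box has {2,3,6,7,8,9} → only 1 remains.
row 7, column 2 = 4: row 7 has {1,2,3,5,6,7}; col 2 has {1,2,3,5,6,7,8,9}; box has {1,2,3,6,7,8,9} → only 4 remains.
row 7, column 6 = 8: row 7 has {1,2,3,4,5,6,7}; col 6 has {1,2,3,4,5,6,7,9}; box has {1,2,3,4,5,7,9} → only 8 remains.
row 7, column 9 = 9: row 7 has {1,2,3,4,5,6,7,8}; col 9 has {1,2,3,4,5,6,7,8}; box has {1,2,3,4,5,6,7,8} → only 9 remains.
row 8, column 1 = 5: row 8 has {1,2,3,4,7,8,9}; col 1 has {1,3,4,6,7,8,9}; box has {1,2,3,4,6,7,8,9} → only 5 remains.
row 8, column 4 = 6: row 8 has {1,2,3,4,5,7,8,9}; col 4 has {1,2,3,4,5,7,8,9}; box has {1,2,3,4,5,7,8,9} → only 6 remains.
row 6, column 1 = 2: row 6 has {1,3,4,5,6,7,8,9}; col 1 has {1,3,4,5,6,7,8,9}; box has {1,3,4,5,6,7,8,9} → only 2 remains.

2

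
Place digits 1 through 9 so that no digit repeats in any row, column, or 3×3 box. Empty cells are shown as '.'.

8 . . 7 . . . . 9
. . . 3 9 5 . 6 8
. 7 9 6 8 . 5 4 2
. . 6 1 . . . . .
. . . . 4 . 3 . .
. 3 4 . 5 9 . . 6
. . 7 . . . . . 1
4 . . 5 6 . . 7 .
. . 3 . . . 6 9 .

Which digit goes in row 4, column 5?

7

row 1, column 7 = 1 (sole candidate).
row 1, column 8 = 3 (sole candidate).
row 2, column 7 = 7 (sole candidate).
row 3, column 6 = 1 (sole candidate).
row 8, column 9 = 3 (sole candidate).
row 1, column 5 = 2 (sole candidate).
row 1, column 6 = 4 (sole candidate).
row 3, column 1 = 3 (sole candidate).
row 7, column 5 = 3 (sole candidate).
row 1, column 3 = 5 (sole candidate).
row 4, column 5 = 7: row 4 has {1,6}; col 5 has {2,3,4,5,6,8,9}; box has {1,4,5,9} → only 7 remains.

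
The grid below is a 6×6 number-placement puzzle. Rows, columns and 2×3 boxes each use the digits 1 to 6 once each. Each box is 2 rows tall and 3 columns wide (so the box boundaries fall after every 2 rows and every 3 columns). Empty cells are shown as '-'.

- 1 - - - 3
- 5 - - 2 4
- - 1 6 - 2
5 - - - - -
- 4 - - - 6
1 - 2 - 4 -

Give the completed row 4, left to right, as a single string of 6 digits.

526431

R1C4 = 5: row 1 has {1,3}; col 4 has {6}; box has {2,3,4} → only 5 remains.
R1C5 = 6: row 1 has {1,3,5}; col 5 has {2,4}; box has {2,3,4,5} → only 6 remains.
R2C4 = 1: row 2 has {2,4,5}; col 4 has {5,6}; box has {2,3,4,5,6} → only 1 remains.
R3C2 = 3: row 3 has {1,2,6}; col 2 has {1,4,5}; box has {1,5} → only 3 remains.
R3C5 = 5: row 3 has {1,2,3,6}; col 5 has {2,4,6}; box has {2,6} → only 5 remains.
R4C6 = 1: row 4 has {5}; col 6 has {2,3,4,6}; box has {2,5,6} → only 1 remains.
R5C1 = 3: row 5 has {4,6}; col 1 has {1,5}; box has {1,2,4} → only 3 remains.
R5C3 = 5: row 5 has {3,4,6}; col 3 has {1,2}; box has {1,2,3,4} → only 5 remains.
R5C4 = 2: row 5 has {3,4,5,6}; col 4 has {1,5,6}; box has {4,6} → only 2 remains.
R5C5 = 1: row 5 has {2,3,4,5,6}; col 5 has {2,4,5,6}; box has {2,4,6} → only 1 remains.
R6C2 = 6: row 6 has {1,2,4}; col 2 has {1,3,4,5}; box has {1,2,3,4,5} → only 6 remains.
R6C4 = 3: row 6 has {1,2,4,6}; col 4 has {1,2,5,6}; box has {1,2,4,6} → only 3 remains.
R6C6 = 5: row 6 has {1,2,3,4,6}; col 6 has {1,2,3,4,6}; box has {1,2,3,4,6} → only 5 remains.
R1C3 = 4: row 1 has {1,3,5,6}; col 3 has {1,2,5}; box has {1,5} → only 4 remains.
R2C1 = 6: row 2 has {1,2,4,5}; col 1 has {1,3,5}; box has {1,4,5} → only 6 remains.
R2C3 = 3: row 2 has {1,2,4,5,6}; col 3 has {1,2,4,5}; box has {1,4,5,6} → only 3 remains.
R3C1 = 4: row 3 has {1,2,3,5,6}; col 1 has {1,3,5,6}; box has {1,3,5} → only 4 remains.
R4C2 = 2: row 4 has {1,5}; col 2 has {1,3,4,5,6}; box has {1,3,4,5} → only 2 remains.
R4C3 = 6: row 4 has {1,2,5}; col 3 has {1,2,3,4,5}; box has {1,2,3,4,5} → only 6 remains.
R4C4 = 4: row 4 has {1,2,5,6}; col 4 has {1,2,3,5,6}; box has {1,2,5,6} → only 4 remains.
R4C5 = 3: row 4 has {1,2,4,5,6}; col 5 has {1,2,4,5,6}; box has {1,2,4,5,6} → only 3 remains.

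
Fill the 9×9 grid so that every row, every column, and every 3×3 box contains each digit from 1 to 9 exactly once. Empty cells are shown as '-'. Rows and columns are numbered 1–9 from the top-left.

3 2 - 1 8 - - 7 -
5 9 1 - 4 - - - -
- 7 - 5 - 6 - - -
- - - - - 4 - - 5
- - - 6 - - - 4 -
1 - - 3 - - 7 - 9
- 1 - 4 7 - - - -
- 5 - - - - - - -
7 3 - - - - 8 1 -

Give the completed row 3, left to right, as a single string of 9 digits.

r1c6 = 9 (sole candidate).
r5c2 = 8 (sole candidate).
r4c2 = 6 (sole candidate).
r6c2 = 4 (sole candidate).
r1c7 = 5 (hidden single in row 1).
r6c8 = 6 (hidden single in row 6).
r6c6 = 8 (hidden single in row 6).
r4c8 = 8 (hidden single in row 4).
r2c9 = 8 (hidden single in row 2).
r2c7 = 6 (hidden single in row 2).
r1c9 = 4 (sole candidate).
r1c3 = 6 (sole candidate).
r8c9 = 7 (hidden single in row 8).
r9c3 = 4 (hidden single in row 9).
r3c3 = 8: row 3 has {5,6,7}; col 3 has {1,4,6}; box has {1,2,3,5,6,7,9} → only 8 remains.
r3c1 = 4: row 3 has {5,6,7,8}; col 1 has {1,3,5,7}; box has {1,2,3,5,6,7,8,9} → only 4 remains.
r7c1 = 8 (hidden single in row 7).
r7c9 = 6 (hidden single in row 7).
r9c9 = 2 (sole candidate).
r9c4 = 9 (sole candidate).
r9c6 = 5 (sole candidate).
r9c5 = 6 (sole candidate).
r7c8 = 5 (hidden single in row 7).
r8c7 = 4 (hidden single in row 8).
r8c1 = 6 (hidden single in row 8).
r8c4 = 8 (hidden single in row 8).
Singles propagation stalls; r3c9 is still open with candidates {1,3}.
  Try r3c9 = 3: this forces r2c8=2, r3c5=2, r3c8=9, r5c9=1, r6c5=5, r8c8=3; then column 5 has no cell left for 3 — contradiction.
So r3c9 = 1.
r5c9 = 3 (sole candidate).
r4c3 = 3 (hidden single in row 4).
r4c4 = 7 (hidden single in row 4).
r2c4 = 2 (sole candidate).
r2c8 = 3 (sole candidate).
r3c5 = 3: row 3 has {1,4,5,6,7,8}; col 5 has {4,6,7,8}; box has {1,2,4,5,6,8,9} → only 3 remains.
r8c8 = 9 (sole candidate).
r2c6 = 7 (sole candidate).
r3c8 = 2: row 3 has {1,3,4,5,6,7,8}; col 8 has {1,3,4,5,6,7,8,9}; box has {1,3,4,5,6,7,8} → only 2 remains.
r7c7 = 3 (sole candidate).
r8c3 = 2 (sole candidate).
r8c5 = 1 (sole candidate).
r8c6 = 3 (sole candidate).
r3c7 = 9: row 3 has {1,2,3,4,5,6,7,8}; col 7 has {3,4,5,6,7,8}; box has {1,2,3,4,5,6,7,8} → only 9 remains.

478536921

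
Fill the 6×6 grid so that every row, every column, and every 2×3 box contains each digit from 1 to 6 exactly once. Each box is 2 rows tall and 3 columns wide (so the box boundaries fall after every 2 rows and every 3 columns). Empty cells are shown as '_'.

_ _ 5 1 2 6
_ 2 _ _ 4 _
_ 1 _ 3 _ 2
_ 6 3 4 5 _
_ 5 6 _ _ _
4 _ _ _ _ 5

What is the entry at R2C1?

R1C1 = 3: row 1 has {1,2,5,6}; col 1 has {4}; box has {2,5} → only 3 remains.
R1C2 = 4: row 1 has {1,2,3,5,6}; col 2 has {1,2,5,6}; box has {2,3,5} → only 4 remains.
R2C3 = 1: row 2 has {2,4}; col 3 has {3,5,6}; box has {2,3,4,5} → only 1 remains.
R2C4 = 5: row 2 has {1,2,4}; col 4 has {1,3,4}; box has {1,2,4,6} → only 5 remains.
R2C6 = 3: row 2 has {1,2,4,5}; col 6 has {2,5,6}; box has {1,2,4,5,6} → only 3 remains.
R3C1 = 5: row 3 has {1,2,3}; col 1 has {3,4}; box has {1,3,6} → only 5 remains.
R3C3 = 4: row 3 has {1,2,3,5}; col 3 has {1,3,5,6}; box has {1,3,5,6} → only 4 remains.
R3C5 = 6: row 3 has {1,2,3,4,5}; col 5 has {2,4,5}; box has {2,3,4,5} → only 6 remains.
R4C1 = 2: row 4 has {3,4,5,6}; col 1 has {3,4,5}; box has {1,3,4,5,6} → only 2 remains.
R4C6 = 1: row 4 has {2,3,4,5,6}; col 6 has {2,3,5,6}; box has {2,3,4,5,6} → only 1 remains.
R5C1 = 1: row 5 has {5,6}; col 1 has {2,3,4,5}; box has {4,5,6} → only 1 remains.
R5C4 = 2: row 5 has {1,5,6}; col 4 has {1,3,4,5}; box has {5} → only 2 remains.
R5C5 = 3: row 5 has {1,2,5,6}; col 5 has {2,4,5,6}; box has {2,5} → only 3 remains.
R5C6 = 4: row 5 has {1,2,3,5,6}; col 6 has {1,2,3,5,6}; box has {2,3,5} → only 4 remains.
R6C2 = 3: row 6 has {4,5}; col 2 has {1,2,4,5,6}; box has {1,4,5,6} → only 3 remains.
R6C3 = 2: row 6 has {3,4,5}; col 3 has {1,3,4,5,6}; box has {1,3,4,5,6} → only 2 remains.
R6C4 = 6: row 6 has {2,3,4,5}; col 4 has {1,2,3,4,5}; box has {2,3,4,5} → only 6 remains.
R6C5 = 1: row 6 has {2,3,4,5,6}; col 5 has {2,3,4,5,6}; box has {2,3,4,5,6} → only 1 remains.
R2C1 = 6: row 2 has {1,2,3,4,5}; col 1 has {1,2,3,4,5}; box has {1,2,3,4,5} → only 6 remains.

6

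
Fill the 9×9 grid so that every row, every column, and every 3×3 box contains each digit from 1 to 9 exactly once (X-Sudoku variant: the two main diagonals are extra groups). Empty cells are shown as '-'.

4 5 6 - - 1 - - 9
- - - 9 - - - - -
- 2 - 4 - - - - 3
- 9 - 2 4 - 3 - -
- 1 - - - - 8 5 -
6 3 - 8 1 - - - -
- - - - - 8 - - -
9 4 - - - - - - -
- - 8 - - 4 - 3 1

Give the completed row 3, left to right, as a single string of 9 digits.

R3C3 = 9: in row 3, 9 can only go here (every other open cell in that row sees a 9).
R4C8 = 1: in row 4, 1 can only go here (every other open cell in that row sees a 1).
R4C1 = 8: in row 4, 8 can only go here (every other open cell in that row sees an 8).
R5C6 = 9: in row 5, 9 can only go here (every other open cell in that row sees a 9).
R2C2 = 8: in column 2, 8 can only go here (every other open cell in that column sees an 8).
R8C9 = 8: in row 8, 8 can only go here (every other open cell in that row sees an 8).
R5C5 = 3: in main diagonal, 3 can only go here (every other open cell in that diagonal sees a 3).
R1C4 = 3: in row 1, 3 can only go here (every other open cell in that row sees a 3).
R7C1 = 3: in row 7, 3 can only go here (every other open cell in that row sees a 3).
R2C3 = 3: in row 2, 3 can only go here (every other open cell in that row sees a 3).
R8C6 = 3: in row 8, 3 can only go here (every other open cell in that row sees a 3).
R9C1 = 5: in column 1, 5 can only go here (every other open cell in that column sees a 5).
R4C3 = 5: in row 4, 5 can only go here (every other open cell in that row sees a 5).
R6C6 = 5: in row 6, 5 can only go here (every other open cell in that row sees a 5).
R3C5 = 5: in row 3, 5 can only go here (every other open cell in that row sees a 5).
R3C8 = 8: in row 3, 8 can only go here (every other open cell in that row sees an 8).
R1C5 = 8: in row 1, 8 can only go here (every other open cell in that row sees an 8).
R5C1 = 2: in column 1, 2 can only go here (every other open cell in that column sees a 2).
R2C6 = 2: in column 6, 2 can only go here (every other open cell in that column sees a 2).
R7C3 = 2: in anti-diagonal, 2 can only go here (every other open cell in that diagonal sees a 2).
R7C4 = 1: in row 7, 1 can only go here (every other open cell in that row sees a 1).
R7C9 = 5: in row 7, 5 can only go here (every other open cell in that row sees a 5).
R2C7 = 5: in row 2, 5 can only go here (every other open cell in that row sees a 5).
R2C1 = 1: in row 2, 1 can only go here (every other open cell in that row sees a 1).
R2C9 = 4: in row 2, 4 can only go here (every other open cell in that row sees a 4).
R3C1 = 7: row 3 has {2,3,4,5,8,9}; col 1 has {1,2,3,4,5,6,8,9}; box has {1,2,3,4,5,6,8,9} → only 7 remains.
R3C6 = 6: row 3 has {2,3,4,5,7,8,9}; col 6 has {1,2,3,4,5,8,9}; box has {1,2,3,4,5,8,9} → only 6 remains.
R3C7 = 1: row 3 has {2,3,4,5,6,7,8,9}; col 7 has {3,5,8}; box has {3,4,5,8,9}; anti-diagonal has {2,3,4,5,8,9} → only 1 remains.

729456183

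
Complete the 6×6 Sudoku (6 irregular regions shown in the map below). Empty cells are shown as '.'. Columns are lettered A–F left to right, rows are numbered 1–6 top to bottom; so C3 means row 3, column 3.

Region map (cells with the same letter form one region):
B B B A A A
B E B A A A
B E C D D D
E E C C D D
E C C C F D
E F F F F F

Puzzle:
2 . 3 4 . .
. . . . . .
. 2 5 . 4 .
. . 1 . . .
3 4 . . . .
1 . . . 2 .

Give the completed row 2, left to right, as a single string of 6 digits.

564231

A3 = 6 (sole candidate).
C2 = 4: row 2 has {}; col 3 has {1,3,5}; region has {2,3,6} → only 4 remains.
C6 = 6 (sole candidate).
A2 = 5: row 2 has {4}; col 1 has {1,2,3,6}; region has {2,3,4,6} → only 5 remains.
B2 = 6: row 2 has {4,5}; col 2 has {2,4}; region has {1,2,3} → only 6 remains.
A4 = 4 (sole candidate).
B4 = 5 (sole candidate).
C5 = 2 (sole candidate).
D5 = 6 (sole candidate).
B6 = 3 (sole candidate).
D6 = 5 (sole candidate).
F6 = 4 (sole candidate).
B1 = 1 (sole candidate).
D4 = 3 (sole candidate).
E4 = 6 (sole candidate).
F4 = 2 (sole candidate).
E5 = 1 (sole candidate).
F5 = 5 (sole candidate).
E1 = 5 (sole candidate).
F1 = 6 (sole candidate).
E2 = 3: row 2 has {4,5,6}; col 5 has {1,2,4,5,6}; region has {4,5,6} → only 3 remains.
F2 = 1: row 2 has {3,4,5,6}; col 6 has {2,4,5,6}; region has {3,4,5,6} → only 1 remains.
D3 = 1 (sole candidate).
F3 = 3 (sole candidate).
D2 = 2: row 2 has {1,3,4,5,6}; col 4 has {1,3,4,5,6}; region has {1,3,4,5,6} → only 2 remains.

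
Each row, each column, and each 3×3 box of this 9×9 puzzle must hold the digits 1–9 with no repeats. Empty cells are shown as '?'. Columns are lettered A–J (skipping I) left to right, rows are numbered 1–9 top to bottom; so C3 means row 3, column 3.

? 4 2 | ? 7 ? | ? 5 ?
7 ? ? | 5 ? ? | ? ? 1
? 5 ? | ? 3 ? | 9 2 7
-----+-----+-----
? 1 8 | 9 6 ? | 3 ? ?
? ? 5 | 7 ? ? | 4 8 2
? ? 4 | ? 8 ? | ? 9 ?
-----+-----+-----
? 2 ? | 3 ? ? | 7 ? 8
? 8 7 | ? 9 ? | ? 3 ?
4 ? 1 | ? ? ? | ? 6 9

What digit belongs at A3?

H2 = 4: row 2 has {1,5,7}; col 8 has {2,3,5,6,8,9}; box has {1,2,5,7,9} → only 4 remains.
C3 = 6: row 3 has {2,3,5,7,9}; col 3 has {1,2,4,5,7,8}; box has {2,4,5,7} → only 6 remains.
A4 = 2: row 4 has {1,3,6,8,9}; col 1 has {4,7}; box has {1,4,5,8} → only 2 remains.
H4 = 7: row 4 has {1,2,3,6,8,9}; col 8 has {2,3,4,5,6,8,9}; box has {2,3,4,8,9} → only 7 remains.
J4 = 5: row 4 has {1,2,3,6,7,8,9}; col 9 has {1,2,7,8,9}; box has {2,3,4,7,8,9} → only 5 remains.
E5 = 1: row 5 has {2,4,5,7,8}; col 5 has {3,6,7,8,9}; box has {6,7,8,9} → only 1 remains.
F5 = 3: row 5 has {1,2,4,5,7,8}; col 6 has {}; box has {1,6,7,8,9} → only 3 remains.
D6 = 2: row 6 has {4,8,9}; col 4 has {3,5,7,9}; box has {1,3,6,7,8,9} → only 2 remains.
F6 = 5: row 6 has {2,4,8,9}; col 6 has {3}; box has {1,2,3,6,7,8,9} → only 5 remains.
J6 = 6: row 6 has {2,4,5,8,9}; col 9 has {1,2,5,7,8,9}; box has {2,3,4,5,7,8,9} → only 6 remains.
C7 = 9: row 7 has {2,3,7,8}; col 3 has {1,2,4,5,6,7,8}; box has {1,2,4,7,8} → only 9 remains.
H7 = 1: row 7 has {2,3,7,8,9}; col 8 has {2,3,4,5,6,7,8,9}; box has {3,6,7,8,9} → only 1 remains.
J8 = 4: row 8 has {3,7,8,9}; col 9 has {1,2,5,6,7,8,9}; box has {1,3,6,7,8,9} → only 4 remains.
B9 = 3: row 9 has {1,4,6,9}; col 2 has {1,2,4,5,8}; box has {1,2,4,7,8,9} → only 3 remains.
D9 = 8: row 9 has {1,3,4,6,9}; col 4 has {2,3,5,7,9}; box has {3,9} → only 8 remains.
J1 = 3: row 1 has {2,4,5,7}; col 9 has {1,2,4,5,6,7,8,9}; box has {1,2,4,5,7,9} → only 3 remains.
B2 = 9: row 2 has {1,4,5,7}; col 2 has {1,2,3,4,5,8}; box has {2,4,5,6,7} → only 9 remains.
C2 = 3: row 2 has {1,4,5,7,9}; col 3 has {1,2,4,5,6,7,8,9}; box has {2,4,5,6,7,9} → only 3 remains.
E2 = 2: row 2 has {1,3,4,5,7,9}; col 5 has {1,3,6,7,8,9}; box has {3,5,7} → only 2 remains.
F4 = 4: row 4 has {1,2,3,5,6,7,8,9}; col 6 has {3,5}; box has {1,2,3,5,6,7,8,9} → only 4 remains.
B5 = 6: row 5 has {1,2,3,4,5,7,8}; col 2 has {1,2,3,4,5,8,9}; box has {1,2,4,5,8} → only 6 remains.
A6 = 3: row 6 has {2,4,5,6,8,9}; col 1 has {2,4,7}; box has {1,2,4,5,6,8} → only 3 remains.
B6 = 7: row 6 has {2,3,4,5,6,8,9}; col 2 has {1,2,3,4,5,6,8,9}; box has {1,2,3,4,5,6,8} → only 7 remains.
G6 = 1: row 6 has {2,3,4,5,6,7,8,9}; col 7 has {3,4,7,9}; box has {2,3,4,5,6,7,8,9} → only 1 remains.
F7 = 6: row 7 has {1,2,3,7,8,9}; col 6 has {3,4,5}; box has {3,8,9} → only 6 remains.
D8 = 1: row 8 has {3,4,7,8,9}; col 4 has {2,3,5,7,8,9}; box has {3,6,8,9} → only 1 remains.
F8 = 2: row 8 has {1,3,4,7,8,9}; col 6 has {3,4,5,6}; box has {1,3,6,8,9} → only 2 remains.
G8 = 5: row 8 has {1,2,3,4,7,8,9}; col 7 has {1,3,4,7,9}; box has {1,3,4,6,7,8,9} → only 5 remains.
E9 = 5: row 9 has {1,3,4,6,8,9}; col 5 has {1,2,3,6,7,8,9}; box has {1,2,3,6,8,9} → only 5 remains.
F9 = 7: row 9 has {1,3,4,5,6,8,9}; col 6 has {2,3,4,5,6}; box has {1,2,3,5,6,8,9} → only 7 remains.
G9 = 2: row 9 has {1,3,4,5,6,7,8,9}; col 7 has {1,3,4,5,7,9}; box has {1,3,4,5,6,7,8,9} → only 2 remains.
D1 = 6: row 1 has {2,3,4,5,7}; col 4 has {1,2,3,5,7,8,9}; box has {2,3,5,7} → only 6 remains.
G1 = 8: row 1 has {2,3,4,5,6,7}; col 7 has {1,2,3,4,5,7,9}; box has {1,2,3,4,5,7,9} → only 8 remains.
F2 = 8: row 2 has {1,2,3,4,5,7,9}; col 6 has {2,3,4,5,6,7}; box has {2,3,5,6,7} → only 8 remains.
G2 = 6: row 2 has {1,2,3,4,5,7,8,9}; col 7 has {1,2,3,4,5,7,8,9}; box has {1,2,3,4,5,7,8,9} → only 6 remains.
D3 = 4: row 3 has {2,3,5,6,7,9}; col 4 has {1,2,3,5,6,7,8,9}; box has {2,3,5,6,7,8} → only 4 remains.
F3 = 1: row 3 has {2,3,4,5,6,7,9}; col 6 has {2,3,4,5,6,7,8}; box has {2,3,4,5,6,7,8} → only 1 remains.
A5 = 9: row 5 has {1,2,3,4,5,6,7,8}; col 1 has {2,3,4,7}; box has {1,2,3,4,5,6,7,8} → only 9 remains.
A7 = 5: row 7 has {1,2,3,6,7,8,9}; col 1 has {2,3,4,7,9}; box has {1,2,3,4,7,8,9} → only 5 remains.
E7 = 4: row 7 has {1,2,3,5,6,7,8,9}; col 5 has {1,2,3,5,6,7,8,9}; box has {1,2,3,5,6,7,8,9} → only 4 remains.
A8 = 6: row 8 has {1,2,3,4,5,7,8,9}; col 1 has {2,3,4,5,7,9}; box has {1,2,3,4,5,7,8,9} → only 6 remains.
A1 = 1: row 1 has {2,3,4,5,6,7,8}; col 1 has {2,3,4,5,6,7,9}; box has {2,3,4,5,6,7,9} → only 1 remains.
F1 = 9: row 1 has {1,2,3,4,5,6,7,8}; col 6 has {1,2,3,4,5,6,7,8}; box has {1,2,3,4,5,6,7,8} → only 9 remains.
A3 = 8: row 3 has {1,2,3,4,5,6,7,9}; col 1 has {1,2,3,4,5,6,7,9}; box has {1,2,3,4,5,6,7,9} → only 8 remains.

8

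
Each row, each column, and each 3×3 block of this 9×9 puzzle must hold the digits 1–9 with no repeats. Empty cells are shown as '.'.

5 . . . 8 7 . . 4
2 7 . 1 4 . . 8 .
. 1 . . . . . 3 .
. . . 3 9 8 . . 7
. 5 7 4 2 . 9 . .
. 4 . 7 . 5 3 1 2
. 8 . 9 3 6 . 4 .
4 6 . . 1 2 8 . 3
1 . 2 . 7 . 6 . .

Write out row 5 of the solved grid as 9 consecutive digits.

R2C7 = 5: row 2 has {1,2,4,7,8}; col 7 has {3,6,8,9}; box has {3,4,8} → only 5 remains.
R3C6 = 9: row 3 has {1,3}; col 6 has {2,5,6,7,8}; box has {1,4,7,8} → only 9 remains.
R3C9 = 6: row 3 has {1,3,9}; col 9 has {2,3,4,7}; box has {3,4,5,8} → only 6 remains.
R4C1 = 6: row 4 has {3,7,8,9}; col 1 has {1,2,4,5}; box has {4,5,7} → only 6 remains.
R4C2 = 2: row 4 has {3,6,7,8,9}; col 2 has {1,4,5,6,7,8}; box has {4,5,6,7} → only 2 remains.
R4C3 = 1: row 4 has {2,3,6,7,8,9}; col 3 has {2,7}; box has {2,4,5,6,7} → only 1 remains.
R4C7 = 4: row 4 has {1,2,3,6,7,8,9}; col 7 has {3,5,6,8,9}; box has {1,2,3,7,9} → only 4 remains.
R4C8 = 5: row 4 has {1,2,3,4,6,7,8,9}; col 8 has {1,3,4,8}; box has {1,2,3,4,7,9} → only 5 remains.
R5C6 = 1: row 5 has {2,4,5,7,9}; col 6 has {2,5,6,7,8,9}; box has {2,3,4,5,7,8,9} → only 1 remains.
R5C8 = 6: row 5 has {1,2,4,5,7,9}; col 8 has {1,3,4,5,8}; box has {1,2,3,4,5,7,9} → only 6 remains.
R5C9 = 8: row 5 has {1,2,4,5,6,7,9}; col 9 has {2,3,4,6,7}; box has {1,2,3,4,5,6,7,9} → only 8 remains.
R6C5 = 6: row 6 has {1,2,3,4,5,7}; col 5 has {1,2,3,4,7,8,9}; box has {1,2,3,4,5,7,8,9} → only 6 remains.
R7C1 = 7: row 7 has {3,4,6,8,9}; col 1 has {1,2,4,5,6}; box has {1,2,4,6,8} → only 7 remains.
R7C3 = 5: row 7 has {3,4,6,7,8,9}; col 3 has {1,2,7}; box has {1,2,4,6,7,8} → only 5 remains.
R7C9 = 1: row 7 has {3,4,5,6,7,8,9}; col 9 has {2,3,4,6,7,8}; box has {3,4,6,8} → only 1 remains.
R8C3 = 9: row 8 has {1,2,3,4,6,8}; col 3 has {1,2,5,7}; box has {1,2,4,5,6,7,8} → only 9 remains.
R8C4 = 5: row 8 has {1,2,3,4,6,8,9}; col 4 has {1,3,4,7,9}; box has {1,2,3,6,7,9} → only 5 remains.
R8C8 = 7: row 8 has {1,2,3,4,5,6,8,9}; col 8 has {1,3,4,5,6,8}; box has {1,3,4,6,8} → only 7 remains.
R9C2 = 3: row 9 has {1,2,6,7}; col 2 has {1,2,4,5,6,7,8}; box has {1,2,4,5,6,7,8,9} → only 3 remains.
R9C4 = 8: row 9 has {1,2,3,6,7}; col 4 has {1,3,4,5,7,9}; box has {1,2,3,5,6,7,9} → only 8 remains.
R9C6 = 4: row 9 has {1,2,3,6,7,8}; col 6 has {1,2,5,6,7,8,9}; box has {1,2,3,5,6,7,8,9} → only 4 remains.
R9C8 = 9: row 9 has {1,2,3,4,6,7,8}; col 8 has {1,3,4,5,6,7,8}; box has {1,3,4,6,7,8} → only 9 remains.
R9C9 = 5: row 9 has {1,2,3,4,6,7,8,9}; col 9 has {1,2,3,4,6,7,8}; box has {1,3,4,6,7,8,9} → only 5 remains.
R1C2 = 9: row 1 has {4,5,7,8}; col 2 has {1,2,3,4,5,6,7,8}; box has {1,2,5,7} → only 9 remains.
R1C8 = 2: row 1 has {4,5,7,8,9}; col 8 has {1,3,4,5,6,7,8,9}; box has {3,4,5,6,8} → only 2 remains.
R2C6 = 3: row 2 has {1,2,4,5,7,8}; col 6 has {1,2,4,5,6,7,8,9}; box has {1,4,7,8,9} → only 3 remains.
R2C9 = 9: row 2 has {1,2,3,4,5,7,8}; col 9 has {1,2,3,4,5,6,7,8}; box has {2,3,4,5,6,8} → only 9 remains.
R3C1 = 8: row 3 has {1,3,6,9}; col 1 has {1,2,4,5,6,7}; box has {1,2,5,7,9} → only 8 remains.
R3C3 = 4: row 3 has {1,3,6,8,9}; col 3 has {1,2,5,7,9}; box has {1,2,5,7,8,9} → only 4 remains.
R3C4 = 2: row 3 has {1,3,4,6,8,9}; col 4 has {1,3,4,5,7,8,9}; box has {1,3,4,7,8,9} → only 2 remains.
R3C5 = 5: row 3 has {1,2,3,4,6,8,9}; col 5 has {1,2,3,4,6,7,8,9}; box has {1,2,3,4,7,8,9} → only 5 remains.
R3C7 = 7: row 3 has {1,2,3,4,5,6,8,9}; col 7 has {3,4,5,6,8,9}; box has {2,3,4,5,6,8,9} → only 7 remains.
R5C1 = 3: row 5 has {1,2,4,5,6,7,8,9}; col 1 has {1,2,4,5,6,7,8}; box has {1,2,4,5,6,7} → only 3 remains.

357421968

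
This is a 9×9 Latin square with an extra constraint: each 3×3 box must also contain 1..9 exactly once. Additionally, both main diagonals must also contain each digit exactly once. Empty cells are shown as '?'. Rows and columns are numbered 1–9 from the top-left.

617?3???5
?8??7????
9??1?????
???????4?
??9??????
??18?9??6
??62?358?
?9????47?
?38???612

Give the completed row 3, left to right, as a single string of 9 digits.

row 4, column 4 = 3: row 4 has {4}; col 4 has {1,2,8}; box has {8,9}; main diagonal has {2,5,6,7,8,9} → only 3 remains.
row 7, column 9 = 9: row 7 has {2,3,5,6,8}; col 9 has {2,5,6}; box has {1,2,4,5,6,7,8} → only 9 remains.
row 8, column 9 = 3: row 8 has {4,7,9}; col 9 has {2,5,6,9}; box has {1,2,4,5,6,7,8,9} → only 3 remains.
row 3, column 3 = 4: row 3 has {1,9}; col 3 has {1,6,7,8,9}; box has {1,6,7,8,9}; main diagonal has {2,3,5,6,7,8,9} → only 4 remains.
row 5, column 5 = 1: row 5 has {9}; col 5 has {3,7}; box has {3,8,9}; main diagonal has {2,3,4,5,6,7,8,9}; anti-diagonal has {5,6,8,9} → only 1 remains.
row 7, column 5 = 4: row 7 has {2,3,5,6,8,9}; col 5 has {1,3,7}; box has {2,3} → only 4 remains.
row 7, column 2 = 7: row 7 has {2,3,4,5,6,8,9}; col 2 has {1,3,8,9}; box has {3,6,8,9} → only 7 remains.
row 9, column 1 = 4: row 9 has {1,2,3,6,8}; col 1 has {6,9}; box has {3,6,7,8,9}; anti-diagonal has {1,5,6,8,9} → only 4 remains.
row 7, column 1 = 1: row 7 has {2,3,4,5,6,7,8,9}; col 1 has {4,6,9}; box has {3,4,6,7,8,9} → only 1 remains.
row 4, column 7 = 9: in row 4, 9 can only go here (every other open cell in that row sees a 9).
row 2, column 4 = 9: in row 2, 9 can only go here (every other open cell in that row sees a 9).
row 1, column 4 = 4: row 1 has {1,3,5,6,7}; col 4 has {1,2,3,8,9}; box has {1,3,7,9} → only 4 remains.
row 1, column 8 = 9: in row 1, 9 can only go here (every other open cell in that row sees a 9).
row 2, column 9 = 4: in row 2, 4 can only go here (every other open cell in that row sees a 4).
row 2, column 6 = 6: in row 2, 6 can only go here (every other open cell in that row sees a 6).
row 2, column 7 = 1: in row 2, 1 can only go here (every other open cell in that row sees a 1).
row 3, column 8 = 6: in row 3, 6 can only go here (every other open cell in that row sees a 6).
row 3, column 7 = 3: in row 3, 3 can only go here (every other open cell in that row sees a 3).
row 2, column 8 = 2: row 2 has {1,4,6,7,8,9}; col 8 has {1,4,6,7,8,9}; box has {1,3,4,5,6,9}; anti-diagonal has {1,3,4,5,6,8,9} → only 2 remains.
row 4, column 6 = 7: row 4 has {3,4,9}; col 6 has {3,6,9}; box has {1,3,8,9}; anti-diagonal has {1,2,3,4,5,6,8,9} → only 7 remains.
row 9, column 6 = 5: row 9 has {1,2,3,4,6,8}; col 6 has {3,6,7,9}; box has {2,3,4} → only 5 remains.
row 1, column 7 = 8: row 1 has {1,3,4,5,6,7,9}; col 7 has {1,3,4,5,6,9}; box has {1,2,3,4,5,6,9} → only 8 remains.
row 3, column 9 = 7: row 3 has {1,3,4,6,9}; col 9 has {2,3,4,5,6,9}; box has {1,2,3,4,5,6,8,9} → only 7 remains.
row 5, column 9 = 8: row 5 has {1,9}; col 9 has {2,3,4,5,6,7,9}; box has {4,6,9} → only 8 remains.
row 8, column 4 = 6: row 8 has {3,4,7,9}; col 4 has {1,2,3,4,8,9}; box has {2,3,4,5} → only 6 remains.
row 8, column 5 = 8: row 8 has {3,4,6,7,9}; col 5 has {1,3,4,7}; box has {2,3,4,5,6} → only 8 remains.
row 8, column 6 = 1: row 8 has {3,4,6,7,8,9}; col 6 has {3,5,6,7,9}; box has {2,3,4,5,6,8} → only 1 remains.
row 9, column 4 = 7: row 9 has {1,2,3,4,5,6,8}; col 4 has {1,2,3,4,6,8,9}; box has {1,2,3,4,5,6,8} → only 7 remains.
row 9, column 5 = 9: row 9 has {1,2,3,4,5,6,7,8}; col 5 has {1,3,4,7,8}; box has {1,2,3,4,5,6,7,8} → only 9 remains.
row 1, column 6 = 2: row 1 has {1,3,4,5,6,7,8,9}; col 6 has {1,3,5,6,7,9}; box has {1,3,4,6,7,9} → only 2 remains.
row 3, column 5 = 5: row 3 has {1,3,4,6,7,9}; col 5 has {1,3,4,7,8,9}; box has {1,2,3,4,6,7,9} → only 5 remains.
row 3, column 6 = 8: row 3 has {1,3,4,5,6,7,9}; col 6 has {1,2,3,5,6,7,9}; box has {1,2,3,4,5,6,7,9} → only 8 remains.
row 4, column 9 = 1: row 4 has {3,4,7,9}; col 9 has {2,3,4,5,6,7,8,9}; box has {4,6,8,9} → only 1 remains.
row 5, column 4 = 5: row 5 has {1,8,9}; col 4 has {1,2,3,4,6,7,8,9}; box has {1,3,7,8,9} → only 5 remains.
row 5, column 6 = 4: row 5 has {1,5,8,9}; col 6 has {1,2,3,5,6,7,8,9}; box has {1,3,5,7,8,9} → only 4 remains.
row 5, column 8 = 3: row 5 has {1,4,5,8,9}; col 8 has {1,2,4,6,7,8,9}; box has {1,4,6,8,9} → only 3 remains.
row 6, column 5 = 2: row 6 has {1,6,8,9}; col 5 has {1,3,4,5,7,8,9}; box has {1,3,4,5,7,8,9} → only 2 remains.
row 6, column 7 = 7: row 6 has {1,2,6,8,9}; col 7 has {1,3,4,5,6,8,9}; box has {1,3,4,6,8,9} → only 7 remains.
row 6, column 8 = 5: row 6 has {1,2,6,7,8,9}; col 8 has {1,2,3,4,6,7,8,9}; box has {1,3,4,6,7,8,9} → only 5 remains.
row 3, column 2 = 2: row 3 has {1,3,4,5,6,7,8,9}; col 2 has {1,3,7,8,9}; box has {1,4,6,7,8,9} → only 2 remains.

924158367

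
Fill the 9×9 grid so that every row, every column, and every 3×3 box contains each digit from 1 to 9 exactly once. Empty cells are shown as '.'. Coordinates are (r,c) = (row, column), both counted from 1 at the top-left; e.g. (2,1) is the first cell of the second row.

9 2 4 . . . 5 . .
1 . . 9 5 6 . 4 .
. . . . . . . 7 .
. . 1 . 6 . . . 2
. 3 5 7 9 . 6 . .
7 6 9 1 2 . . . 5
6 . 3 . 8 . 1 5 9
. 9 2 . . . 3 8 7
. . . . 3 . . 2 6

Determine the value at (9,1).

(5,8) = 1 (sole candidate).
(6,8) = 3 (sole candidate).
(9,7) = 4 (sole candidate).
(1,8) = 6 (sole candidate).
(4,8) = 9 (sole candidate).
(6,7) = 8 (sole candidate).
(9,4) = 5 (sole candidate).
(2,7) = 2 (sole candidate).
(3,7) = 9 (sole candidate).
(4,7) = 7 (sole candidate).
(5,9) = 4 (sole candidate).
(6,6) = 4 (sole candidate).
(8,6) = 1 (sole candidate).
(9,1) = 8: row 9 has {2,3,4,5,6}; col 1 has {1,6,7,9}; box has {2,3,6,9} → only 8 remains.

8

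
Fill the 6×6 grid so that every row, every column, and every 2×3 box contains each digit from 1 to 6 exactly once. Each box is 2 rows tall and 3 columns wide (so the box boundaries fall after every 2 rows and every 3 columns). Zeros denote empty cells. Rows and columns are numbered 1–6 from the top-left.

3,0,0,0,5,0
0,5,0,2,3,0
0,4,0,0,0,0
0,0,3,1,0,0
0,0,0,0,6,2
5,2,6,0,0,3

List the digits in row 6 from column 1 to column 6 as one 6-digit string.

526413

r3c5 = 2 (sole candidate).
r4c2 = 6 (sole candidate).
r4c5 = 4 (sole candidate).
r4c6 = 5 (sole candidate).
r6c4 = 4: row 6 has {2,3,5,6}; col 4 has {1,2}; box has {2,3,6} → only 4 remains.
r6c5 = 1: row 6 has {2,3,4,5,6}; col 5 has {2,3,4,5,6}; box has {2,3,4,6} → only 1 remains.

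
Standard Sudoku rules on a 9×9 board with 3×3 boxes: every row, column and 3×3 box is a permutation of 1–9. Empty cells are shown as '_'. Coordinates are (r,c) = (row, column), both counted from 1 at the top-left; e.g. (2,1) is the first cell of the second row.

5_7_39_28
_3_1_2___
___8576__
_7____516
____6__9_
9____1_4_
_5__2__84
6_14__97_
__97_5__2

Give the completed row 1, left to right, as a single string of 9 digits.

(1,4) = 6: row 1 has {2,3,5,7,8,9}; col 4 has {1,4,7,8}; box has {1,2,3,5,7,8,9} → only 6 remains.
(2,5) = 4: row 2 has {1,2,3}; col 5 has {2,3,5,6}; box has {1,2,3,5,6,7,8,9} → only 4 remains.
(2,7) = 7: row 2 has {1,2,3,4}; col 7 has {5,6,9}; box has {2,6,8} → only 7 remains.
(2,8) = 5: row 2 has {1,2,3,4,7}; col 8 has {1,2,4,7,8,9}; box has {2,6,7,8} → only 5 remains.
(2,9) = 9: row 2 has {1,2,3,4,5,7}; col 9 has {2,4,6,8}; box has {2,5,6,7,8} → only 9 remains.
(3,8) = 3: row 3 has {5,6,7,8}; col 8 has {1,2,4,5,7,8,9}; box has {2,5,6,7,8,9} → only 3 remains.
(3,9) = 1: row 3 has {3,5,6,7,8}; col 9 has {2,4,6,8,9}; box has {2,3,5,6,7,8,9} → only 1 remains.
(7,3) = 3: row 7 has {2,4,5,8}; col 3 has {1,7,9}; box has {1,5,6,9} → only 3 remains.
(7,4) = 9: row 7 has {2,3,4,5,8}; col 4 has {1,4,6,7,8}; box has {2,4,5,7} → only 9 remains.
(7,6) = 6: row 7 has {2,3,4,5,8,9}; col 6 has {1,2,5,7,9}; box has {2,4,5,7,9} → only 6 remains.
(7,7) = 1: row 7 has {2,3,4,5,6,8,9}; col 7 has {5,6,7,9}; box has {2,4,7,8,9} → only 1 remains.
(8,5) = 8: row 8 has {1,4,6,7,9}; col 5 has {2,3,4,5,6}; box has {2,4,5,6,7,9} → only 8 remains.
(8,6) = 3: row 8 has {1,4,6,7,8,9}; col 6 has {1,2,5,6,7,9}; box has {2,4,5,6,7,8,9} → only 3 remains.
(8,9) = 5: row 8 has {1,3,4,6,7,8,9}; col 9 has {1,2,4,6,8,9}; box has {1,2,4,7,8,9} → only 5 remains.
(9,5) = 1: row 9 has {2,5,7,9}; col 5 has {2,3,4,5,6,8}; box has {2,3,4,5,6,7,8,9} → only 1 remains.
(9,7) = 3: row 9 has {1,2,5,7,9}; col 7 has {1,5,6,7,9}; box has {1,2,4,5,7,8,9} → only 3 remains.
(9,8) = 6: row 9 has {1,2,3,5,7,9}; col 8 has {1,2,3,4,5,7,8,9}; box has {1,2,3,4,5,7,8,9} → only 6 remains.
(1,7) = 4: row 1 has {2,3,5,6,7,8,9}; col 7 has {1,3,5,6,7,9}; box has {1,2,3,5,6,7,8,9} → only 4 remains.
(2,1) = 8: row 2 has {1,2,3,4,5,7,9}; col 1 has {5,6,9}; box has {3,5,7} → only 8 remains.
(2,3) = 6: row 2 has {1,2,3,4,5,7,8,9}; col 3 has {1,3,7,9}; box has {3,5,7,8} → only 6 remains.
(4,5) = 9: row 4 has {1,5,6,7}; col 5 has {1,2,3,4,5,6,8}; box has {1,6} → only 9 remains.
(6,5) = 7: row 6 has {1,4,9}; col 5 has {1,2,3,4,5,6,8,9}; box has {1,6,9} → only 7 remains.
(6,9) = 3: row 6 has {1,4,7,9}; col 9 has {1,2,4,5,6,8,9}; box has {1,4,5,6,9} → only 3 remains.
(7,1) = 7: row 7 has {1,2,3,4,5,6,8,9}; col 1 has {5,6,8,9}; box has {1,3,5,6,9} → only 7 remains.
(8,2) = 2: row 8 has {1,3,4,5,6,7,8,9}; col 2 has {3,5,7}; box has {1,3,5,6,7,9} → only 2 remains.
(9,1) = 4: row 9 has {1,2,3,5,6,7,9}; col 1 has {5,6,7,8,9}; box has {1,2,3,5,6,7,9} → only 4 remains.
(9,2) = 8: row 9 has {1,2,3,4,5,6,7,9}; col 2 has {2,3,5,7}; box has {1,2,3,4,5,6,7,9} → only 8 remains.
(1,2) = 1: row 1 has {2,3,4,5,6,7,8,9}; col 2 has {2,3,5,7,8}; box has {3,5,6,7,8} → only 1 remains.

517639428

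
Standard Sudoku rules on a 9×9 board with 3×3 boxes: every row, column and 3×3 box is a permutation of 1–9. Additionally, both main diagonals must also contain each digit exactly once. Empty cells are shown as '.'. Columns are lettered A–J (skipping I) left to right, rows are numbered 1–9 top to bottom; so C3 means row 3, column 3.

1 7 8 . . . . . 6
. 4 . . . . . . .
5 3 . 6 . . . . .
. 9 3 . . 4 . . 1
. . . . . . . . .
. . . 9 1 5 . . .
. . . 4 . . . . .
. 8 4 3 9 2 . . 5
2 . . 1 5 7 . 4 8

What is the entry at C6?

B9 = 6 (sole candidate).
C9 = 9 (sole candidate).
G9 = 3 (sole candidate).
C3 = 2 (sole candidate).
D4 = 7 (sole candidate).
E5 = 3 (sole candidate).
B6 = 2 (sole candidate).
A8 = 7 (sole candidate).
H8 = 6 (sole candidate).
C2 = 6 (sole candidate).
C6 = 7: row 6 has {1,2,5,9}; col 3 has {2,3,4,6,8,9}; box has {2,3,9} → only 7 remains.

7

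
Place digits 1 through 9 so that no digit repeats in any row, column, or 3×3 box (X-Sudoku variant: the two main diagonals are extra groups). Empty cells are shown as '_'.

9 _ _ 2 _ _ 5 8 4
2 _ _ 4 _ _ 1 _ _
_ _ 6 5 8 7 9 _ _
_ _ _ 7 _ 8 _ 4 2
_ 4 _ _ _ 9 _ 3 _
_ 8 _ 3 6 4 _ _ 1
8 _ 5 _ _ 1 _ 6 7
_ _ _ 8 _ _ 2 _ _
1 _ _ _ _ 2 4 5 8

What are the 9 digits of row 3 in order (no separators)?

r2c8 = 7 (sole candidate).
r3c8 = 2: row 3 has {5,6,7,8,9}; col 8 has {3,4,5,6,7,8}; box has {1,4,5,7,8,9} → only 2 remains.
r3c9 = 3: row 3 has {2,5,6,7,8,9}; col 9 has {1,2,4,7,8}; box has {1,2,4,5,7,8,9} → only 3 remains.
r4c7 = 6 (sole candidate).
r5c4 = 1 (sole candidate).
r5c5 = 2 (sole candidate).
r5c9 = 5 (sole candidate).
r6c7 = 7 (sole candidate).
r6c8 = 9 (sole candidate).
r7c4 = 9 (sole candidate).
r7c7 = 3 (sole candidate).
r8c2 = 6 (sole candidate).
r8c8 = 1 (sole candidate).
r8c9 = 9 (sole candidate).
r9c4 = 6 (sole candidate).
r2c2 = 5 (sole candidate).
r2c9 = 6 (sole candidate).
r3c1 = 4: row 3 has {2,3,5,6,7,8,9}; col 1 has {1,2,8,9}; box has {2,5,6,9} → only 4 remains.
r3c2 = 1: row 3 has {2,3,4,5,6,7,8,9}; col 2 has {4,5,6,8}; box has {2,4,5,6,9} → only 1 remains.

416587923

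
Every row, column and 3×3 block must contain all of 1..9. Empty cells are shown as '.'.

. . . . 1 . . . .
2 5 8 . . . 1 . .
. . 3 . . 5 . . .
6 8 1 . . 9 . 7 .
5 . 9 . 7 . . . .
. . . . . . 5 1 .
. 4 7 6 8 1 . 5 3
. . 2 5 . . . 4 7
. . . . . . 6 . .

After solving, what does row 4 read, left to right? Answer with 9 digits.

r6c3 = 4: row 6 has {1,5}; col 3 has {1,2,3,7,8,9}; box has {1,5,6,8,9} → only 4 remains.
r7c1 = 9: row 7 has {1,3,4,5,6,7,8}; col 1 has {2,5,6}; box has {2,4,7} → only 9 remains.
r7c7 = 2: row 7 has {1,3,4,5,6,7,8,9}; col 7 has {1,5,6}; box has {3,4,5,6,7} → only 2 remains.
r8c6 = 3: row 8 has {2,4,5,7}; col 6 has {1,5,9}; box has {1,5,6,8} → only 3 remains.
r9c3 = 5: row 9 has {6}; col 3 has {1,2,3,4,7,8,9}; box has {2,4,7,9} → only 5 remains.
r1c3 = 6: row 1 has {1}; col 3 has {1,2,3,4,5,7,8,9}; box has {2,3,5,8} → only 6 remains.
r8c5 = 9: row 8 has {2,3,4,5,7}; col 5 has {1,7,8}; box has {1,3,5,6,8} → only 9 remains.
r8c7 = 8: row 8 has {2,3,4,5,7,9}; col 7 has {1,2,5,6}; box has {2,3,4,5,6,7} → only 8 remains.
r9c8 = 9: row 9 has {5,6}; col 8 has {1,4,5,7}; box has {2,3,4,5,6,7,8} → only 9 remains.
r9c9 = 1: row 9 has {5,6,9}; col 9 has {3,7}; box has {2,3,4,5,6,7,8,9} → only 1 remains.
r8c1 = 1: row 8 has {2,3,4,5,7,8,9}; col 1 has {2,5,6,9}; box has {2,4,5,7,9} → only 1 remains.
r8c2 = 6: row 8 has {1,2,3,4,5,7,8,9}; col 2 has {4,5,8}; box has {1,2,4,5,7,9} → only 6 remains.
r9c2 = 3: row 9 has {1,5,6,9}; col 2 has {4,5,6,8}; box has {1,2,4,5,6,7,9} → only 3 remains.
r5c2 = 2: row 5 has {5,7,9}; col 2 has {3,4,5,6,8}; box has {1,4,5,6,8,9} → only 2 remains.
r6c2 = 7: row 6 has {1,4,5}; col 2 has {2,3,4,5,6,8}; box has {1,2,4,5,6,8,9} → only 7 remains.
r9c1 = 8: row 9 has {1,3,5,6,9}; col 1 has {1,2,5,6,9}; box has {1,2,3,4,5,6,7,9} → only 8 remains.
r1c2 = 9: row 1 has {1,6}; col 2 has {2,3,4,5,6,7,8}; box has {2,3,5,6,8} → only 9 remains.
r3c2 = 1: row 3 has {3,5}; col 2 has {2,3,4,5,6,7,8,9}; box has {2,3,5,6,8,9} → only 1 remains.
r6c1 = 3: row 6 has {1,4,5,7}; col 1 has {1,2,5,6,8,9}; box has {1,2,4,5,6,7,8,9} → only 3 remains.
r1c9 = 5: in row 1, 5 can only go here (every other open cell in that row sees a 5).
r4c5 = 5: in row 4, 5 can only go here (every other open cell in that row sees a 5).
r5c4 = 1: in row 5, 1 can only go here (every other open cell in that row sees a 1).
r6c9 = 9: in row 6, 9 can only go here (every other open cell in that row sees a 9).
r2c4 = 9: in row 2, 9 can only go here (every other open cell in that row sees a 9).
r2c6 = 7: in row 2, 7 can only go here (every other open cell in that row sees a 7).
r3c7 = 9: in row 3, 9 can only go here (every other open cell in that row sees a 9).
r3c1 = 7: in row 3, 7 can only go here (every other open cell in that row sees a 7).
r1c1 = 4: row 1 has {1,5,6,9}; col 1 has {1,2,3,5,6,7,8,9}; box has {1,2,3,5,6,7,8,9} → only 4 remains.
r1c7 = 7: in row 1, 7 can only go here (every other open cell in that row sees a 7).
r9c4 = 7: in row 9, 7 can only go here (every other open cell in that row sees a 7).
r2c5 = 3: in column 5, 3 can only go here (every other open cell in that column sees a 3).
r2c8 = 6: row 2 has {1,2,3,5,7,8,9}; col 8 has {1,4,5,7,9}; box has {1,5,7,9} → only 6 remains.
r2c9 = 4: row 2 has {1,2,3,5,6,7,8,9}; col 9 has {1,3,5,7,9}; box has {1,5,6,7,9} → only 4 remains.
r4c9 = 2: row 4 has {1,5,6,7,8,9}; col 9 has {1,3,4,5,7,9}; box has {1,5,7,9} → only 2 remains.
r3c9 = 8: row 3 has {1,3,5,7,9}; col 9 has {1,2,3,4,5,7,9}; box has {1,4,5,6,7,9} → only 8 remains.
r5c9 = 6: row 5 has {1,2,5,7,9}; col 9 has {1,2,3,4,5,7,8,9}; box has {1,2,5,7,9} → only 6 remains.
r3c8 = 2: row 3 has {1,3,5,7,8,9}; col 8 has {1,4,5,6,7,9}; box has {1,4,5,6,7,8,9} → only 2 remains.
r1c8 = 3: row 1 has {1,4,5,6,7,9}; col 8 has {1,2,4,5,6,7,9}; box has {1,2,4,5,6,7,8,9} → only 3 remains.
r3c4 = 4: row 3 has {1,2,3,5,7,8,9}; col 4 has {1,5,6,7,9}; box has {1,3,5,7,9} → only 4 remains.
r3c5 = 6: row 3 has {1,2,3,4,5,7,8,9}; col 5 has {1,3,5,7,8,9}; box has {1,3,4,5,7,9} → only 6 remains.
r4c4 = 3: row 4 has {1,2,5,6,7,8,9}; col 4 has {1,4,5,6,7,9}; box has {1,5,7,9} → only 3 remains.
r4c7 = 4: row 4 has {1,2,3,5,6,7,8,9}; col 7 has {1,2,5,6,7,8,9}; box has {1,2,5,6,7,9} → only 4 remains.

681359472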